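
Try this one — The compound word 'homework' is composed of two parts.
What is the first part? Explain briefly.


Split 'homework' into 'home' + 'work'. The first part is 'home'.

home


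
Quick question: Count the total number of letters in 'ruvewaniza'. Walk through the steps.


Spell out 'ruvewaniza' and number each letter: r(1), u(2), v(3), e(4), w(5), a(6), n(7), i(8), z(9), a(10). Total: 10 letters.

10


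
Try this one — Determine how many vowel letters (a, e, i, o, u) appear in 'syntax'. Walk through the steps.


Vowels in 'syntax': a = 1 vowels.

1


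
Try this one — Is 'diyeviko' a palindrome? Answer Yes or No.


Forward: 'diyeviko'
Reversed: 'okiveyid'
They differ.

No


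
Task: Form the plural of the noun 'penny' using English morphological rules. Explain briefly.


Apply rule: Change -y to -ies (consonant + y). 'penny' becomes 'pennies'.

pennies


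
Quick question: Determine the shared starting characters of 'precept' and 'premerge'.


Compare from the start: 3 characters match: 'pre'. Mismatch at position 4: 'c' vs 'm'.

pre


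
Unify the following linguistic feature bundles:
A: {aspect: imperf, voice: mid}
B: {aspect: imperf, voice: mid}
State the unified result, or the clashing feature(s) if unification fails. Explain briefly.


Compare features:
aspect: A=imperf vs B=imperf -> unified: imperf
voice: A=mid vs B=mid -> unified: mid
No clashes found.

Unified: {aspect: imperf, voice: mid}


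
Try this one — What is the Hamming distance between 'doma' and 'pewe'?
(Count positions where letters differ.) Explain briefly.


Alignment:
Position 1: 'd' vs 'p' = DIFFER
Position 2: 'o' vs 'e' = DIFFER
Position 3: 'm' vs 'w' = DIFFER
Position 4: 'a' vs 'e' = DIFFER
Total differences: 4

4


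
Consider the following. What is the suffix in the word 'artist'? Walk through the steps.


The word 'artist' = 'art' (root) + '-ist' (suffix). The suffix is '-ist'.

ist


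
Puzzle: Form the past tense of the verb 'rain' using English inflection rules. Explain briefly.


Apply rule: Add -ed. 'rain' becomes 'rained'.

rained


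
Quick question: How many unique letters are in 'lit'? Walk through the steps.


Unique letters in 'lit': {i, l, t} = 3 distinct letters.

3


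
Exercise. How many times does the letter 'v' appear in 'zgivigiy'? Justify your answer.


Letter 'v' in 'zgivigiy': found at position(s) 4 = 1 occurrence(s).

1


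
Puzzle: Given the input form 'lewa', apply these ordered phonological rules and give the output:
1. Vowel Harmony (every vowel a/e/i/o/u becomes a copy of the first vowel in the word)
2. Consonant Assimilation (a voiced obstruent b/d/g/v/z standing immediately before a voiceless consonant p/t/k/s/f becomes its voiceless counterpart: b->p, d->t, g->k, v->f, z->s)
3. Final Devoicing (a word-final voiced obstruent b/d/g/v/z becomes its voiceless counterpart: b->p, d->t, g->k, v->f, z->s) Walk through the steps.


Starting form: 'lewa'
Rule 1: Vowel Harmony: all vowels become 'e' (matching first vowel). 'lewa' -> 'lewe'
Rule 2: Consonant Assimilation: no voiced obstruent (b/d/g/v/z) stands immediately before a voiceless consonant (p/t/k/s/f). No change.
Rule 3: Final Devoicing: the word ends in the vowel 'e', not a consonant. No change.
Final form: 'lewe'

lewe


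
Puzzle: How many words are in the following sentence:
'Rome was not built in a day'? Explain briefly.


Split into words: Rome | was | not | built | in | a | day = 7 words.

7


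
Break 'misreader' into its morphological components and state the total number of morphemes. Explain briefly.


Step 1: Identify prefix: 'mis' (meaning: wrongly)
Step 2: Identify root: 'read'
Step 3: Identify suffix(es): 'er'
Decomposition: mis- (prefix: wrongly) + read (root) + -er (suffix: one who)
Total morphemes: 3

3 morphemes (mis- (prefix: wrongly) + read (root) + -er (suffix: one who))


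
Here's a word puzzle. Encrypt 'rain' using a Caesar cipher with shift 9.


Shift each letter by 9: r -> a, a -> j, i -> r, n -> w. Result: 'ajrw'.

ajrw


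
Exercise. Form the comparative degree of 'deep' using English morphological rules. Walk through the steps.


Apply comparative formation (add -er): 'deep' -> 'deeper'.

deeper


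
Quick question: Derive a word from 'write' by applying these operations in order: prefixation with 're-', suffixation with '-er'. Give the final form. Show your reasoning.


Step 1: Add prefix 're-' to 'write' = 'rewrite'
Step 2: Add suffix '-er' to 'rewrite' = 'rewriter'

rewriter


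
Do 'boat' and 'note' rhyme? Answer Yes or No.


Rime (stressed vowel + following sounds) of 'boat': -oat = /oʊt/
Rime of 'note': -ote = /oʊt/
/oʊt/ and /oʊt/ are the same ending sound, so the words rhyme.

Yes


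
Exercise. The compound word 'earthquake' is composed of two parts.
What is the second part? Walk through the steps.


Split 'earthquake' into 'earth' + 'quake'. The second part is 'quake'.

quake


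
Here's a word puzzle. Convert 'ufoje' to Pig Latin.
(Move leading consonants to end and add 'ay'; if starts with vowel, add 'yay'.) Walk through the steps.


'ufoje' starts with a vowel, so add 'yay': 'ufojeyay'.

ufojeyay


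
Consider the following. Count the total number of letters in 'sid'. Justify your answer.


Spell out 'sid' and number each letter: s(1), i(2), d(3). Total: 3 letters.

3


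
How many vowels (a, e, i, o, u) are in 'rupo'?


Vowels in 'rupo': u, o = 2 vowels.

2


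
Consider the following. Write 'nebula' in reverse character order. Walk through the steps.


Reverse 'nebula' character by character: 'aluben'.

aluben


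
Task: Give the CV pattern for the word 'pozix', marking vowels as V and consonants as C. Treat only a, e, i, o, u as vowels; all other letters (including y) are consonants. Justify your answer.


Letter mapping: p = C, o = V, z = C, i = V, x = C.

CVCVC


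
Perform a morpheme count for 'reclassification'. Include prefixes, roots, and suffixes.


Decomposition: re- (prefix) + class (root) + -ify (suffix) + -ation (suffix) = 4 morpheme(s)

4 morphemes


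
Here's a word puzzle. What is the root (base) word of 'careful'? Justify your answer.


Remove suffix '-ful' from 'careful' to get root 'care'.

care


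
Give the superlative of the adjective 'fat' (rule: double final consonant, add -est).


Apply superlative formation (double final consonant, add -est): 'fat' -> 'fattest'.

fattest


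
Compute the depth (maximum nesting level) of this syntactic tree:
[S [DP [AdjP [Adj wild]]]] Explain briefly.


Count bracket nesting levels:
'[' at pos 0: depth = 1
'[' at pos 3: depth = 2
'[' at pos 7: depth = 3
'[' at pos 13: depth = 4
Maximum depth reached: 4

4


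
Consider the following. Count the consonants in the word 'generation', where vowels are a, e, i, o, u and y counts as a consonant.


Consonants in 'generation': g, n, r, t, n = 5 consonants.

5


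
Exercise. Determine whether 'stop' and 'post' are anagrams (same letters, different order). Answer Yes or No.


Sorted letters of 'stop': 'opst'
Sorted letters of 'post': 'opst'
They match.

Yes


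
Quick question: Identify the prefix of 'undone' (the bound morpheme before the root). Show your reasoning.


The word 'undone' = 'un' (prefix) + 'done' (root). The prefix is 'un'.

un


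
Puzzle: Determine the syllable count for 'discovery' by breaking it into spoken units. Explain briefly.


Break 'discovery' into syllables: dis-cov-er-y -> dis | cov | er | y = 4 syllables

4 syllables


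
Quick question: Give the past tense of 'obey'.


Apply rule: Add -ed. 'obey' becomes 'obeyed'.

obeyed


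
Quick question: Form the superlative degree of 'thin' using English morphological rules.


Apply superlative formation (double final consonant, add -est): 'thin' -> 'thinnest'.

thinnest


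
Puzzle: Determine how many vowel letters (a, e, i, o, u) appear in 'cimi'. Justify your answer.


Vowels in 'cimi': i, i = 2 vowels.

2


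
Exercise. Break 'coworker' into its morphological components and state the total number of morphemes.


Step 1: Identify prefix: 'co' (meaning: together)
Step 2: Identify root: 'work'
Step 3: Identify suffix(es): 'er'
Decomposition: co- (prefix: together) + work (root) + -er (suffix: one who)
Total morphemes: 3

3 morphemes (co- (prefix: together) + work (root) + -er (suffix: one who))


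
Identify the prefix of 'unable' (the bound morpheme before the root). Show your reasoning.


The word 'unable' = 'un' (prefix) + 'able' (root). The prefix is 'un'.

un


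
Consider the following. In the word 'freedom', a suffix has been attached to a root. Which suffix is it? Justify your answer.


The word 'freedom' = 'free' (root) + '-dom' (suffix). The suffix is '-dom'.

dom


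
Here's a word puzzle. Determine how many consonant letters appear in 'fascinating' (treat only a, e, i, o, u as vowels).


Consonants in 'fascinating': f, s, c, n, t, n, g = 7 consonants.

7


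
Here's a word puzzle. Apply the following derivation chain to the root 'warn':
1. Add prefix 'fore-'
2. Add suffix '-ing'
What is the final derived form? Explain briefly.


Step 1: Add prefix 'fore-' to 'warn' = 'forewarn'
Step 2: Add suffix '-ing' to 'forewarn' = 'forewarning'

forewarning


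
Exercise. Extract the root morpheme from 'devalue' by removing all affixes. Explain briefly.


Remove prefix 'de' from 'devalue' to get root 'value'.

value


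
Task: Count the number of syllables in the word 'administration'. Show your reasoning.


Break 'administration' into syllables: ad-min-is-tra-tion -> ad | min | is | tra | tion = 5 syllables

5 syllables


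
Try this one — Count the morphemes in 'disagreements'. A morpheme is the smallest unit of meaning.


Decomposition: dis- (prefix) + agree (root) + -ment (suffix) + -s (plural) = 4 morpheme(s)

4 morphemes


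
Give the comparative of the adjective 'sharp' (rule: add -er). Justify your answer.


Apply comparative formation (add -er): 'sharp' -> 'sharper'.

sharper


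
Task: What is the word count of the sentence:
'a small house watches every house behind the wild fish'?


Split into words: a | small | house | watches | every | house | behind | the | wild | fish = 10 words.

10


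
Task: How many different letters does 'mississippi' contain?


Unique letters in 'mississippi': {i, m, p, s} = 4 distinct letters.

4


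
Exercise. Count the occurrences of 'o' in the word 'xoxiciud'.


Letter 'o' in 'xoxiciud': found at position(s) 2 = 1 occurrence(s).

1


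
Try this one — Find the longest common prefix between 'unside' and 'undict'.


Compare from the start: 2 characters match: 'un'. Mismatch at position 3: 's' vs 'd'.

un


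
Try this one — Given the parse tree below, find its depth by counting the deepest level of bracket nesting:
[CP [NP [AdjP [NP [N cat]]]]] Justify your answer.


Count bracket nesting levels:
'[' at pos 0: depth = 1
'[' at pos 4: depth = 2
'[' at pos 8: depth = 3
'[' at pos 14: depth = 4
'[' at pos 18: depth = 5
Maximum depth reached: 5

5


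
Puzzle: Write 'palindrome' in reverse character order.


Reverse 'palindrome' character by character: 'emordnilap'.

emordnilap


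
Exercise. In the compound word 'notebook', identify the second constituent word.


Split 'notebook' into 'note' + 'book'. The second part is 'book'.

book


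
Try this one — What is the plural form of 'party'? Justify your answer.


Apply rule: Change -y to -ies (consonant + y). 'party' becomes 'parties'.

parties


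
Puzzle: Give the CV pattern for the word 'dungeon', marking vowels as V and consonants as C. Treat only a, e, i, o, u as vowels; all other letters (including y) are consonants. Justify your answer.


Letter mapping: d = C, u = V, n = C, g = C, e = V, o = V, n = C.

CVCCVVC


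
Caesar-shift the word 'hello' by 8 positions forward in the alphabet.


Shift each letter by 8: h -> p, e -> m, l -> t, l -> t, o -> w. Result: 'pmttw'.

pmttw


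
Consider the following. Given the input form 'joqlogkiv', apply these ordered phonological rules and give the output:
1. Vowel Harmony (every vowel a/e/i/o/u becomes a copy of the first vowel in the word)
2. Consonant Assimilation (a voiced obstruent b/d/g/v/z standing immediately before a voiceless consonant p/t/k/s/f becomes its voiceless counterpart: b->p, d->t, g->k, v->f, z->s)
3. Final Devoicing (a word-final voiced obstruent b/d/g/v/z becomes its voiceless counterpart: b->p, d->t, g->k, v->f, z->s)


Starting form: 'joqlogkiv'
Rule 1: Vowel Harmony: all vowels become 'o' (matching first vowel). 'joqlogkiv' -> 'joqlogkov'
Rule 2: Consonant Assimilation: voiced obstruent before voiceless consonant becomes voiceless ('gk' -> 'kk'). 'joqlogkov' -> 'joqlokkov'
Rule 3: Final Devoicing: word-final voiced obstruent 'v' becomes voiceless 'f'. 'joqlokkov' -> 'joqlokkof'
Final form: 'joqlokkof'

joqlokkof


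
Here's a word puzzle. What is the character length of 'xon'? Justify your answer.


Spell out 'xon' and number each letter: x(1), o(2), n(3). Total: 3 letters.

3


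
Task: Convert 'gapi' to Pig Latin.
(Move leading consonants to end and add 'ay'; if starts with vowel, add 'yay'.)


'gapi': move consonant cluster 'g' to end and add 'ay': 'apigay'.

apigay


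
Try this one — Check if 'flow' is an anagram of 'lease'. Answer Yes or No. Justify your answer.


Sorted letters of 'flow': 'flow'
Sorted letters of 'lease': 'aeels'
They do not match.

No


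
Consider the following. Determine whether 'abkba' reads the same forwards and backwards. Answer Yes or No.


Forward: 'abkba'
Reversed: 'abkba'
They are identical.

Yes


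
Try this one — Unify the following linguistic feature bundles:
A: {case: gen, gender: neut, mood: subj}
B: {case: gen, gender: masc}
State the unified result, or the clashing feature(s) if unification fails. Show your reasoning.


Compare features:
case: A=gen vs B=gen -> unified: gen
gender: A=neut vs B=masc -> CLASH
mood: A=subj vs B=_ -> unified: subj
Clash detected on feature 'gender' (neut vs masc); unification fails.

CLASH on 'gender' (neut vs masc)


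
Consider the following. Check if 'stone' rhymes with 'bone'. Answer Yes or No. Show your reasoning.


Rime (stressed vowel + following sounds) of 'stone': -one = /oʊn/
Rime of 'bone': -one = /oʊn/
/oʊn/ and /oʊn/ are the same ending sound, so the words rhyme.

Yes


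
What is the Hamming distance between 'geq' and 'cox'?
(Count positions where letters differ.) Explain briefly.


Alignment:
Position 1: 'g' vs 'c' = DIFFER
Position 2: 'e' vs 'o' = DIFFER
Position 3: 'q' vs 'x' = DIFFER
Total differences: 3

3


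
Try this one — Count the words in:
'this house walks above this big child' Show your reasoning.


Split into words: this | house | walks | above | this | big | child = 7 words.

7


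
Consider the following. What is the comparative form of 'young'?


Apply comparative formation (add -er): 'young' -> 'younger'.

younger


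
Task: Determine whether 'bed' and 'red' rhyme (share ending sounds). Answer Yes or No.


Rime (stressed vowel + following sounds) of 'bed': -ed = /ɛd/
Rime of 'red': -ed = /ɛd/
/ɛd/ and /ɛd/ are the same ending sound, so the words rhyme.

Yes


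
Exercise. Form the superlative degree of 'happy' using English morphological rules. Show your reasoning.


Apply superlative formation (consonant + y: change y to i, add -est): 'happy' -> 'happiest'.

happiest


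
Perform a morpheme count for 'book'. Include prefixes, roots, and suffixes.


Decomposition: book (free morpheme) = 1 morpheme(s)

1 morphemes


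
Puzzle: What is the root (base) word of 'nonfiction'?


Remove prefix 'non' from 'nonfiction' to get root 'fiction'.

fiction


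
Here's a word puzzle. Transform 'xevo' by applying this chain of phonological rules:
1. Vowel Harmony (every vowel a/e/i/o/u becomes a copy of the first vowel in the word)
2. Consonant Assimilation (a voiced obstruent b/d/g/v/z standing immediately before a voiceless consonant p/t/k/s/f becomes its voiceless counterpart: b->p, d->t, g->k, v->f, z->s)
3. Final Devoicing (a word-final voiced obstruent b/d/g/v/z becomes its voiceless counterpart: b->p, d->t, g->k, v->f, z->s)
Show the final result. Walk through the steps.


Starting form: 'xevo'
Rule 1: Vowel Harmony: all vowels become 'e' (matching first vowel). 'xevo' -> 'xeve'
Rule 2: Consonant Assimilation: no voiced obstruent (b/d/g/v/z) stands immediately before a voiceless consonant (p/t/k/s/f). No change.
Rule 3: Final Devoicing: the word ends in the vowel 'e', not a consonant. No change.
Final form: 'xeve'

xeve


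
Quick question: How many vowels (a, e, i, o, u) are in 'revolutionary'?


Vowels in 'revolutionary': e, o, u, i, o, a = 6 vowels.

6


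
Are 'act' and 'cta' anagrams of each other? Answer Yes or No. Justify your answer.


Sorted letters of 'act': 'act'
Sorted letters of 'cta': 'act'
They match.

Yes


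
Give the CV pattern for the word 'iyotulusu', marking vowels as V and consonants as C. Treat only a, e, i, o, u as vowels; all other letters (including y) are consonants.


Letter mapping: i = V, y = C, o = V, t = C, u = V, l = C, u = V, s = C, u = V.

VCVCVCVCV


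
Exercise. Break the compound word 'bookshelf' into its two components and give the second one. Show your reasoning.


Split 'bookshelf' into 'book' + 'shelf'. The second part is 'shelf'.

shelf


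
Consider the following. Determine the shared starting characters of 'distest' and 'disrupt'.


Compare from the start: 3 characters match: 'dis'. Mismatch at position 4: 't' vs 'r'.

dis


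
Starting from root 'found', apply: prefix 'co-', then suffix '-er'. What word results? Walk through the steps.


Step 1: Add prefix 'co-' to 'found' = 'cofound'
Step 2: Add suffix '-er' to 'cofound' = 'cofounder'

cofounder


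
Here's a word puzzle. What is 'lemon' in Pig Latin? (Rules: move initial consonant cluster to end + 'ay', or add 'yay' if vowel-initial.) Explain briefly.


'lemon': move consonant cluster 'l' to end and add 'ay': 'emonlay'.

emonlay


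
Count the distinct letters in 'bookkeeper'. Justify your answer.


Unique letters in 'bookkeeper': {b, e, k, o, p, r} = 6 distinct letters.

6


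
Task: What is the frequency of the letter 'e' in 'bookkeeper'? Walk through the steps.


Letter 'e' in 'bookkeeper': found at position(s) 6, 7, 9 = 3 occurrence(s).

3


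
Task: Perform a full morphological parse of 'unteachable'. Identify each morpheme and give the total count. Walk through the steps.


Step 1: Identify prefix: 'un' (meaning: not/reverse)
Step 2: Identify root: 'teach'
Step 3: Identify suffix(es): 'able'
Decomposition: un- (prefix: not/reverse) + teach (root) + -able (suffix: capable of)
Total morphemes: 3

3 morphemes (un- (prefix: not/reverse) + teach (root) + -able (suffix: capable of))


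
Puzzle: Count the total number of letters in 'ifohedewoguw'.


Spell out 'ifohedewoguw' and number each letter: i(1), f(2), o(3), h(4), e(5), d(6), e(7), w(8), o(9), g(10), u(11), w(12). Total: 12 letters.

12


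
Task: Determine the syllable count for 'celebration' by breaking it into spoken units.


Break 'celebration' into syllables: cel-e-bra-tion -> cel | e | bra | tion = 4 syllables

4 syllables


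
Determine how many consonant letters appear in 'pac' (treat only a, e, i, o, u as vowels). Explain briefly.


Consonants in 'pac': p, c = 2 consonants.

2


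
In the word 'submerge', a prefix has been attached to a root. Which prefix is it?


The word 'submerge' = 'sub' (prefix) + 'merge' (root). The prefix is 'sub'.

sub


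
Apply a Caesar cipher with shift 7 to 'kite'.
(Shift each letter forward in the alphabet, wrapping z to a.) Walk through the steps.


Shift each letter by 7: k -> r, i -> p, t -> a, e -> l. Result: 'rpal'.

rpal


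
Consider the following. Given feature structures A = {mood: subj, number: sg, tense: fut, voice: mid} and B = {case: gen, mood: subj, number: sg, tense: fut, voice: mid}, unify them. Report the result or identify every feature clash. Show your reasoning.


Compare features:
case: A=_ vs B=gen -> unified: gen
mood: A=subj vs B=subj -> unified: subj
number: A=sg vs B=sg -> unified: sg
tense: A=fut vs B=fut -> unified: fut
voice: A=mid vs B=mid -> unified: mid
No clashes found.

Unified: {case: gen, mood: subj, number: sg, tense: fut, voice: mid}


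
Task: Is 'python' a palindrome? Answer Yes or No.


Forward: 'python'
Reversed: 'nohtyp'
They differ.

No


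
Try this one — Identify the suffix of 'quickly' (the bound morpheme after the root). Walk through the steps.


The word 'quickly' = 'quick' (root) + '-ly' (suffix). The suffix is '-ly'.

ly


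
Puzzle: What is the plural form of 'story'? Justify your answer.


Apply rule: Change -y to -ies (consonant + y). 'story' becomes 'stories'.

stories


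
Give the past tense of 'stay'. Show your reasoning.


Apply rule: Add -ed. 'stay' becomes 'stayed'.

stayed


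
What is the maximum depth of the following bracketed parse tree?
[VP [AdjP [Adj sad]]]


Count bracket nesting levels:
'[' at pos 0: depth = 1
'[' at pos 4: depth = 2
'[' at pos 10: depth = 3
Maximum depth reached: 3

3


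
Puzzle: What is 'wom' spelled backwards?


Reverse 'wom' character by character: 'mow'.

mow


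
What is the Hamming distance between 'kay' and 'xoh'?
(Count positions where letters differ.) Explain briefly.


Alignment:
Position 1: 'k' vs 'x' = DIFFER
Position 2: 'a' vs 'o' = DIFFER
Position 3: 'y' vs 'h' = DIFFER
Total differences: 3

3


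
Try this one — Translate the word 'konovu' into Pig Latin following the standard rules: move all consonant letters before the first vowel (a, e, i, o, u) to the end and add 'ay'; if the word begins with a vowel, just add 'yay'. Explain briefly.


'konovu': move consonant cluster 'k' to end and add 'ay': 'onovukay'.

onovukay


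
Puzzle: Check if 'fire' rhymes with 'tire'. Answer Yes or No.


Rime (stressed vowel + following sounds) of 'fire': -ire = /aɪər/
Rime of 'tire': -ire = /aɪər/
/aɪər/ and /aɪər/ are the same ending sound, so the words rhyme.

Yes


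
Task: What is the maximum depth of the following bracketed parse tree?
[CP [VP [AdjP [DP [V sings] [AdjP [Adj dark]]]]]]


Count bracket nesting levels:
'[' at pos 0: depth = 1
'[' at pos 4: depth = 2
'[' at pos 8: depth = 3
'[' at pos 14: depth = 4
'[' at pos 18: depth = 5
'[' at pos 28: depth = 5
'[' at pos 34: depth = 6
Maximum depth reached: 6

6


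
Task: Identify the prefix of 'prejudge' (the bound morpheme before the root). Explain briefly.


The word 'prejudge' = 'pre' (prefix) + 'judge' (root). The prefix is 'pre'.

pre


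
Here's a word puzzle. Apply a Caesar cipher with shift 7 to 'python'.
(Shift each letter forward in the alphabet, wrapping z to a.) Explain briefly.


Shift each letter by 7: p -> w, y -> f, t -> a, h -> o, o -> v, n -> u. Result: 'wfaovu'.

wfaovu


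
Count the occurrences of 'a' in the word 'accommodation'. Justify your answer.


Letter 'a' in 'accommodation': found at position(s) 1, 9 = 2 occurrence(s).

2


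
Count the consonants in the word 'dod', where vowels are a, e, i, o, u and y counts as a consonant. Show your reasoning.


Consonants in 'dod': d, d = 2 consonants.

2


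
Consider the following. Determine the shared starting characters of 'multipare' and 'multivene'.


Compare from the start: 5 characters match: 'multi'. Mismatch at position 6: 'p' vs 'v'.

multi


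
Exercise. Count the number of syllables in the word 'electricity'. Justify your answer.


Break 'electricity' into syllables: e-lec-tric-i-ty -> e | lec | tric | i | ty = 5 syllables

5 syllables


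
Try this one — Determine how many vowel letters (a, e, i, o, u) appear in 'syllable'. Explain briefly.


Vowels in 'syllable': a, e = 2 vowels.

2


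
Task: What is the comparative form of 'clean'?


Apply comparative formation (add -er): 'clean' -> 'cleaner'.

cleaner


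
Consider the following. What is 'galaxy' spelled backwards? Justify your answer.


Reverse 'galaxy' character by character: 'yxalag'.

yxalag


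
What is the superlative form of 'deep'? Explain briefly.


Apply superlative formation (add -est): 'deep' -> 'deepest'.

deepest


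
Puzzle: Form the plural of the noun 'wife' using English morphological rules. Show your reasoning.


Apply rule: Change -fe to -ves. 'wife' becomes 'wives'.

wives


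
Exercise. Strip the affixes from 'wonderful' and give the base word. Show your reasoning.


Remove suffix '-ful' from 'wonderful' to get root 'wonder'.

wonder


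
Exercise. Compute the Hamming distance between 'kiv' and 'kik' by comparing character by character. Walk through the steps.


Alignment:
Position 1: 'k' vs 'k' = match
Position 2: 'i' vs 'i' = match
Position 3: 'v' vs 'k' = DIFFER
Total differences: 1

1


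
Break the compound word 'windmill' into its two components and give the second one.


Split 'windmill' into 'wind' + 'mill'. The second part is 'mill'.

mill


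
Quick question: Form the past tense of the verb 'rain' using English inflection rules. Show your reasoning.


Apply rule: Add -ed. 'rain' becomes 'rained'.

rained


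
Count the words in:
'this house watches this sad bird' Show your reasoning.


Split into words: this | house | watches | this | sad | bird = 6 words.

6


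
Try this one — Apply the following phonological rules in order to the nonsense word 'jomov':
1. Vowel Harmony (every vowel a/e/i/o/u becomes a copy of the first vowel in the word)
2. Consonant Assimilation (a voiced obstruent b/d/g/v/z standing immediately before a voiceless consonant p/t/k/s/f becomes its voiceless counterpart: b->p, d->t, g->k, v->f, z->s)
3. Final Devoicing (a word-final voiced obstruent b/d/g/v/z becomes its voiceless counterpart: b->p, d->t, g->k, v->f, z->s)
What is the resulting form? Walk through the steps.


Starting form: 'jomov'
Rule 1: Vowel Harmony: all vowels already match. No change.
Rule 2: Consonant Assimilation: no voiced obstruent (b/d/g/v/z) stands immediately before a voiceless consonant (p/t/k/s/f). No change.
Rule 3: Final Devoicing: word-final voiced obstruent 'v' becomes voiceless 'f'. 'jomov' -> 'jomof'
Final form: 'jomof'

jomof


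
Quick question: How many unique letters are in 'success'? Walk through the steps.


Unique letters in 'success': {c, e, s, u} = 4 distinct letters.

4


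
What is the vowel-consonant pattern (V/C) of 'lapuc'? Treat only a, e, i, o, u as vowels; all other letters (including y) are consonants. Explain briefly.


Letter mapping: l = C, a = V, p = C, u = V, c = C.

CVCVC


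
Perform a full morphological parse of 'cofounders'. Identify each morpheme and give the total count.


Step 1: Identify prefix: 'co' (meaning: together)
Step 2: Identify root: 'found'
Step 3: Identify suffix(es): 'er, s'
Decomposition: co- (prefix: together) + found (root) + -er (suffix: one who) + -s (plural)
Total morphemes: 4

4 morphemes (co- (prefix: together) + found (root) + -er (suffix: one who) + -s (plural))


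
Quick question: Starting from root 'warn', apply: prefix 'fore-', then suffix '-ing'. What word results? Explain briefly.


Step 1: Add prefix 'fore-' to 'warn' = 'forewarn'
Step 2: Add suffix '-ing' to 'forewarn' = 'forewarning'

forewarning


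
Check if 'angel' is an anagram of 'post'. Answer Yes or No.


Sorted letters of 'angel': 'aegln'
Sorted letters of 'post': 'opst'
They do not match.

No


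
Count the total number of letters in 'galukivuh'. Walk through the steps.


Spell out 'galukivuh' and number each letter: g(1), a(2), l(3), u(4), k(5), i(6), v(7), u(8), h(9). Total: 9 letters.

9


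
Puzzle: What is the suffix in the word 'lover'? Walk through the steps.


The word 'lover' = 'love' (root) + '-er' (suffix). The suffix is '-er'.

er


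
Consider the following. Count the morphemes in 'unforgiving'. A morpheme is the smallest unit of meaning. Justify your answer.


Decomposition: un- (prefix) + forgive (root) + -ing (suffix) = 3 morpheme(s)

3 morphemes


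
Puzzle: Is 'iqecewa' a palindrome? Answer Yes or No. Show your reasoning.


Forward: 'iqecewa'
Reversed: 'aweceqi'
They differ.

No


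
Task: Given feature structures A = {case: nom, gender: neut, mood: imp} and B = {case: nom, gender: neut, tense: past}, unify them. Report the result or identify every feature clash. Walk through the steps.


Compare features:
case: A=nom vs B=nom -> unified: nom
gender: A=neut vs B=neut -> unified: neut
mood: A=imp vs B=_ -> unified: imp
tense: A=_ vs B=past -> unified: past
No clashes found.

Unified: {case: nom, gender: neut, mood: imp, tense: past}


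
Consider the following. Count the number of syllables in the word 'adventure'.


Break 'adventure' into syllables: ad-ven-ture -> ad | ven | ture = 3 syllables

3 syllables


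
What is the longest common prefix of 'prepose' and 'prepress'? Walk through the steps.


Compare from the start: 4 characters match: 'prep'. Mismatch at position 5: 'o' vs 'r'.

prep


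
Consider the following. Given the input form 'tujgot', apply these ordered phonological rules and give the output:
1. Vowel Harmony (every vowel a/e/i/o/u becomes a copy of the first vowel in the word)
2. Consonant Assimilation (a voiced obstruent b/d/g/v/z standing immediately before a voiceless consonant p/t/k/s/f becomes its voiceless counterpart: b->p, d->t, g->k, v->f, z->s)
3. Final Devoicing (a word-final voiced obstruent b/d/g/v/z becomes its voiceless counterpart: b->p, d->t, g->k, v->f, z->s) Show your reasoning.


Starting form: 'tujgot'
Rule 1: Vowel Harmony: all vowels become 'u' (matching first vowel). 'tujgot' -> 'tujgut'
Rule 2: Consonant Assimilation: no voiced obstruent (b/d/g/v/z) stands immediately before a voiceless consonant (p/t/k/s/f). No change.
Rule 3: Final Devoicing: final consonant 't' is not one of the voiced obstruents b/d/g/v/z. No change.
Final form: 'tujgut'

tujgut


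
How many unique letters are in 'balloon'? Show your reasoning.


Unique letters in 'balloon': {a, b, l, n, o} = 5 distinct letters.

5


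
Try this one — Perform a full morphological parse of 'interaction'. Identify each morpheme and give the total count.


Step 1: Identify prefix: 'inter' (meaning: between)
Step 2: Identify root: 'act'
Step 3: Identify suffix(es): 'ion'
Decomposition: inter- (prefix: between) + act (root) + -ion (suffix: act of)
Total morphemes: 3

3 morphemes (inter- (prefix: between) + act (root) + -ion (suffix: act of))


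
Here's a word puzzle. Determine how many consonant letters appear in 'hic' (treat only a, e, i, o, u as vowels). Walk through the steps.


Consonants in 'hic': h, c = 2 consonants.

2


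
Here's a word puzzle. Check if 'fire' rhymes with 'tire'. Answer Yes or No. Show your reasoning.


Rime (stressed vowel + following sounds) of 'fire': -ire = /aɪər/
Rime of 'tire': -ire = /aɪər/
/aɪər/ and /aɪər/ are the same ending sound, so the words rhyme.

Yes


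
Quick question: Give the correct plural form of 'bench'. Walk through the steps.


Apply rule: Add -es (sibilant/fricative ending). 'bench' becomes 'benches'.

benches


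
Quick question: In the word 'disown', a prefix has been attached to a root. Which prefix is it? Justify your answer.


The word 'disown' = 'dis' (prefix) + 'own' (root). The prefix is 'dis'.

dis


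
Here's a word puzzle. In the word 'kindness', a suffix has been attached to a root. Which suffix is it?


The word 'kindness' = 'kind' (root) + '-ness' (suffix). The suffix is '-ness'.

ness


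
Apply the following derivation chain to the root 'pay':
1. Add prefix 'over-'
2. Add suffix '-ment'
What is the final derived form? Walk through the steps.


Step 1: Add prefix 'over-' to 'pay' = 'overpay'
Step 2: Add suffix '-ment' to 'overpay' = 'overpayment'

overpayment


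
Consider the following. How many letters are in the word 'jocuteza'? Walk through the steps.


Spell out 'jocuteza' and number each letter: j(1), o(2), c(3), u(4), t(5), e(6), z(7), a(8). Total: 8 letters.

8


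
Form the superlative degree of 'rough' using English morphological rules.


Apply superlative formation (add -est): 'rough' -> 'roughest'.

roughest


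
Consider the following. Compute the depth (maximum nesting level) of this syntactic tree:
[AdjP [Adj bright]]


Count bracket nesting levels:
'[' at pos 0: depth = 1
'[' at pos 6: depth = 2
Maximum depth reached: 2

2


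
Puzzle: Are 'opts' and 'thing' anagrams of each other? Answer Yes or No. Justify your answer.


Sorted letters of 'opts': 'opst'
Sorted letters of 'thing': 'ghint'
They do not match.

No


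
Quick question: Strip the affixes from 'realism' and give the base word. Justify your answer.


Remove suffix '-ism' from 'realism' to get root 'real'.

real


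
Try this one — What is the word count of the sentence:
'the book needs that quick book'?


Split into words: the | book | needs | that | quick | book = 6 words.

6


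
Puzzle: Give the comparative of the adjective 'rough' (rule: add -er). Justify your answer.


Apply comparative formation (add -er): 'rough' -> 'rougher'.

rougher


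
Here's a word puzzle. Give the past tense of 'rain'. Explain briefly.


Apply rule: Add -ed. 'rain' becomes 'rained'.

rained


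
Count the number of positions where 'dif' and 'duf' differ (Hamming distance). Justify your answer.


Alignment:
Position 1: 'd' vs 'd' = match
Position 2: 'i' vs 'u' = DIFFER
Position 3: 'f' vs 'f' = match
Total differences: 1

1


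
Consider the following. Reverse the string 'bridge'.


Reverse 'bridge' character by character: 'egdirb'.

egdirb


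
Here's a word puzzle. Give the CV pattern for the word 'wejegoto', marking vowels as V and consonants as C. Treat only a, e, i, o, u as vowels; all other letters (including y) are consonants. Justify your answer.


Letter mapping: w = C, e = V, j = C, e = V, g = C, o = V, t = C, o = V.

CVCVCVCV


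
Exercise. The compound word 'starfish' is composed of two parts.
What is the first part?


Split 'starfish' into 'star' + 'fish'. The first part is 'star'.

star


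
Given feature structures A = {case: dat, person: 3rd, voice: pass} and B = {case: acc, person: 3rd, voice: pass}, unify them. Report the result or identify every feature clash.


Compare features:
case: A=dat vs B=acc -> CLASH
person: A=3rd vs B=3rd -> unified: 3rd
voice: A=pass vs B=pass -> unified: pass
Clash detected on feature 'case' (dat vs acc); unification fails.

CLASH on 'case' (dat vs acc)


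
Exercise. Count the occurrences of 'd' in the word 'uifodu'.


Letter 'd' in 'uifodu': found at position(s) 5 = 1 occurrence(s).

1


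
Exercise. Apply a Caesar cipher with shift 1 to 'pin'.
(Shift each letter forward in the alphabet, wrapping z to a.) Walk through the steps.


Shift each letter by 1: p -> q, i -> j, n -> o. Result: 'qjo'.

qjo


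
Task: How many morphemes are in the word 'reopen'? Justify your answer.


Decomposition: re- (prefix) + open (root) = 2 morpheme(s)

2 morphemes


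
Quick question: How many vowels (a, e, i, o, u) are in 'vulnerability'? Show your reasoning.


Vowels in 'vulnerability': u, e, a, i, i = 5 vowels.

5


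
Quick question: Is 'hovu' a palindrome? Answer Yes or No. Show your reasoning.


Forward: 'hovu'
Reversed: 'uvoh'
They differ.

No


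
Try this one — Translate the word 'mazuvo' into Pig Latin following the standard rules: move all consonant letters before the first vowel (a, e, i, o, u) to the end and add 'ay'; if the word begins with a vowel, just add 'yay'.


'mazuvo': move consonant cluster 'm' to end and add 'ay': 'azuvomay'.

azuvomay


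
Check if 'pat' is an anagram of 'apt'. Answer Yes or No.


Sorted letters of 'pat': 'apt'
Sorted letters of 'apt': 'apt'
They match.

Yes


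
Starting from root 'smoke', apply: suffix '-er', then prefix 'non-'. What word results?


Step 1: Add suffix '-er' to 'smoke' = 'smoker'
Step 2: Add prefix 'non-' to 'smoker' = 'nonsmoker'

nonsmoker


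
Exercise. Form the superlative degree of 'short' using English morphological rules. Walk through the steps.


Apply superlative formation (add -est): 'short' -> 'shortest'.

shortest


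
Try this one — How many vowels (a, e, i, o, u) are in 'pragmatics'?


Vowels in 'pragmatics': a, a, i = 3 vowels.

3


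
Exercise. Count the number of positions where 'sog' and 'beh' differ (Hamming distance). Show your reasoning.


Alignment:
Position 1: 's' vs 'b' = DIFFER
Position 2: 'o' vs 'e' = DIFFER
Position 3: 'g' vs 'h' = DIFFER
Total differences: 3

3


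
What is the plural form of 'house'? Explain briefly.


Apply rule: Add -s. 'house' becomes 'houses'.

houses


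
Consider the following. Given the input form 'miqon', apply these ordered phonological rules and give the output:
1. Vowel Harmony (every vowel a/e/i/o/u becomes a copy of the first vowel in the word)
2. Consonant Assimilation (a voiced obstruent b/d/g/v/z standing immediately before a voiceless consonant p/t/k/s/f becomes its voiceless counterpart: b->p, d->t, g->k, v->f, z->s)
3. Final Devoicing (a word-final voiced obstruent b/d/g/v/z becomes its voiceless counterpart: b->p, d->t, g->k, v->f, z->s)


Starting form: 'miqon'
Rule 1: Vowel Harmony: all vowels become 'i' (matching first vowel). 'miqon' -> 'miqin'
Rule 2: Consonant Assimilation: no voiced obstruent (b/d/g/v/z) stands immediately before a voiceless consonant (p/t/k/s/f). No change.
Rule 3: Final Devoicing: final consonant 'n' is not one of the voiced obstruents b/d/g/v/z. No change.
Final form: 'miqin'

miqin


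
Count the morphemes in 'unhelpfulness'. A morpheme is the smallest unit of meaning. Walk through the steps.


Decomposition: un- (prefix) + help (root) + -ful (suffix) + -ness (suffix) = 4 morpheme(s)

4 morphemes


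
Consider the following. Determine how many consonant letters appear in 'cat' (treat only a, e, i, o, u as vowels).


Consonants in 'cat': c, t = 2 consonants.

2


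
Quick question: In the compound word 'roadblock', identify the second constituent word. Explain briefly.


Split 'roadblock' into 'road' + 'block'. The second part is 'block'.

block


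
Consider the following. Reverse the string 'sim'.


Reverse 'sim' character by character: 'mis'.

mis


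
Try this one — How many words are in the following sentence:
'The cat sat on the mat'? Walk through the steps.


Split into words: The | cat | sat | on | the | mat = 6 words.

6


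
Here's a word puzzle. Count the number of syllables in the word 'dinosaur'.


Break 'dinosaur' into syllables: di-no-saur -> di | no | saur = 3 syllables

3 syllables


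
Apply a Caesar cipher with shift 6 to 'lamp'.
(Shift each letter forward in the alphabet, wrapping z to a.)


Shift each letter by 6: l -> r, a -> g, m -> s, p -> v. Result: 'rgsv'.

rgsv


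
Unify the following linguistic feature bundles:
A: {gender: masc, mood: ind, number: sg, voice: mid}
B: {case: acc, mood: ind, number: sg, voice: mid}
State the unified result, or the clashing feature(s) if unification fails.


Compare features:
case: A=_ vs B=acc -> unified: acc
gender: A=masc vs B=_ -> unified: masc
mood: A=ind vs B=ind -> unified: ind
number: A=sg vs B=sg -> unified: sg
voice: A=mid vs B=mid -> unified: mid
No clashes found.

Unified: {case: acc, gender: masc, mood: ind, number: sg, voice: mid}
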